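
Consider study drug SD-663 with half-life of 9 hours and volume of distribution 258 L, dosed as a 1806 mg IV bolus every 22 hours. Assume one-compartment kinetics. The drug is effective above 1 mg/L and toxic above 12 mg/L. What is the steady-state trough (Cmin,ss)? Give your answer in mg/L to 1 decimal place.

1.6 mg/L

Over one 22-h interval, 22/9 ≈ 2.4444 half-lives elapse, leaving f ≈ 0.1837 of each dose.
Each bolus raises the concentration by D/Vd = 1806/258 ≈ 7.000 mg/L.
Steady-state trough Cmin,ss = C₀·f/(1−f) ≈ 7.000 × 0.1837/0.8163 ≈ 1.575 mg/L.
Trough 1.6 mg/L vs MEC 1 mg/L: adequate.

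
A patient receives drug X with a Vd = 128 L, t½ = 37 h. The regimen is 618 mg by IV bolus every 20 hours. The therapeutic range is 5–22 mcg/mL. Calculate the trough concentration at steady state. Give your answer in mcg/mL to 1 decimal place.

k = ln2/t½ = ln2/37 ≈ 0.018734 h⁻¹; fraction remaining f = e^(−kτ) = e^(−0.018734×20) ≈ 0.6875.
Accumulation ratio R = 1/(1 − f) ≈ 1/0.3125 ≈ 3.2000.
Single-dose peak C₀ = D/Vd = 618/128 ≈ 4.828 mcg/mL.
Cmax,ss = C₀/(1 − f) ≈ 4.828/0.3125 ≈ 15.450 mcg/mL.
Steady-state trough Cmin,ss = Cmax,ss·f ≈ 15.450 × 0.6875 ≈ 10.622 mcg/mL.
Trough 10.6 mcg/mL vs MEC 5 mcg/mL: adequate.

10.6 mcg/mL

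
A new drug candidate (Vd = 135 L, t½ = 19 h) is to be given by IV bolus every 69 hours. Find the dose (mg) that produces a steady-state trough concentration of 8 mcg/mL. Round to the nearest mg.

12306 mg

τ/t½ = 69/19 ≈ 3.6316, so f = (1/2)^(69/19) ≈ 0.080684.
Cmin,ss = (D/Vd)·f/(1−f), so D = Cmin,ss·Vd·(1−f)/f.
D = 8 × 135 × (1−f)/f ≈ 8 × 135 × 11.39403 ≈ 12305.55 mg.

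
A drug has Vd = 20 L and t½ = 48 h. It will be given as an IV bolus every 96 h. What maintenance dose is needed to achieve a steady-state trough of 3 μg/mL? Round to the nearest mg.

180 mg

τ/t½ = 96/48 ≈ 2, so f = (1/2)^(96/48) ≈ 0.250000.
Cmin,ss = (D/Vd)·f/(1−f), so D = Cmin,ss·Vd·(1−f)/f.
D = 3 × 20 × (1−f)/f ≈ 3 × 20 × 3.00000 ≈ 180.00 mg.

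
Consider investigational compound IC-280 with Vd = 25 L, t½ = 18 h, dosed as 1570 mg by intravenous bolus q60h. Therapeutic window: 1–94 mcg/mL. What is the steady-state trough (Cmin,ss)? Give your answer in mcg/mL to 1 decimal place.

Over one 60-h interval, 60/18 ≈ 3.3333 half-lives elapse, leaving f ≈ 0.0992 of each dose.
At steady state, accumulation factor R = 1/(1 − e^(−kτ)) ≈ 1.1101.
Each bolus raises the concentration by D/Vd = 1570/25 ≈ 62.800 mcg/mL.
Steady-state peak Cmax,ss = C₀·R ≈ 62.800 × 1.1101 ≈ 69.714 mcg/mL.
One interval later, Cmin,ss = Cmax,ss·e^(−kτ) ≈ 69.714 × 0.0992 ≈ 6.916 mcg/mL.
Trough 6.9 mcg/mL vs MEC 1 mcg/mL: adequate.

6.9 mcg/mL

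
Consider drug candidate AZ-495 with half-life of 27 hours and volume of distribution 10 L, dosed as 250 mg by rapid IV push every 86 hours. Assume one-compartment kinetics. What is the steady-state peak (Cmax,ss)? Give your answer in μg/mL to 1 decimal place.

28.1 μg/mL

τ/t½ = 86/27 ≈ 3.1852, so fraction remaining f = (1/2)^(86/27) ≈ 0.1099.
Accumulation ratio R = 1/(1 − f) ≈ 1/0.8901 ≈ 1.1235.
Each bolus raises the concentration by D/Vd = 250/10 ≈ 25.000 μg/mL.
Steady-state peak Cmax,ss = C₀·R ≈ 25.000 × 1.1235 ≈ 28.087 μg/mL.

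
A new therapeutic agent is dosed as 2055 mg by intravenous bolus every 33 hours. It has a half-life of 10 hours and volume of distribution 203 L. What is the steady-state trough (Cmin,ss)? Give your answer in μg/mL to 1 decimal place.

τ/t½ = 33/10 ≈ 3.3, so fraction remaining f = (1/2)^(33/10) ≈ 0.1015.
At steady state, accumulation factor R = 1/(1 − e^(−kτ)) ≈ 1.1130.
Each bolus raises the concentration by D/Vd = 2055/203 ≈ 10.123 μg/mL.
Steady-state peak Cmax,ss = C₀·R ≈ 10.123 × 1.1130 ≈ 11.267 μg/mL.
Steady-state trough Cmin,ss = Cmax,ss·f ≈ 11.267 × 0.1015 ≈ 1.144 μg/mL.

1.1 μg/mL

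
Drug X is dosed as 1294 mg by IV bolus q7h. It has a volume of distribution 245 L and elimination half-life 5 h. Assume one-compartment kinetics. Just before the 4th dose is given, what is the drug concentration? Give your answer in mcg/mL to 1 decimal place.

3.0 mcg/mL

f = (1/2)^(τ/t½) = (1/2)^(7/5) ≈ 0.3789.
C₀ = D/Vd = 1294/245 ≈ 5.282 mcg/mL.
Before the 4th dose, 3 doses have been given. Superposition: Cmin = C₀·(f + f² + … + f^3).
≈ 5.282 × (0.3789 + 0.1436 + 0.0544) ≈ 5.282 × 0.5769 ≈ 3.047 mcg/mL.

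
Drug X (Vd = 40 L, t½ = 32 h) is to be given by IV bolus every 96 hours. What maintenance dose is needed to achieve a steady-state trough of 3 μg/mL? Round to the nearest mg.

τ/t½ = 96/32 ≈ 3, so f = (1/2)^(96/32) ≈ 0.125000.
Cmin,ss = (D/Vd)·f/(1−f), so D = Cmin,ss·Vd·(1−f)/f.
D = 3 × 40 × (1−f)/f ≈ 3 × 40 × 7.00000 ≈ 840.00 mg.

840 mg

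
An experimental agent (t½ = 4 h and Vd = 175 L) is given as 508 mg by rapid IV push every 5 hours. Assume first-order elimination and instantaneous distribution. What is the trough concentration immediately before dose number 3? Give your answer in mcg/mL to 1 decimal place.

f = (1/2)^(τ/t½) = (1/2)^(5/4) ≈ 0.4204.
C₀ = D/Vd = 508/175 ≈ 2.903 mcg/mL.
Before the 3rd dose, 2 doses have been given. Superposition: Cmin = C₀·(f + f²).
≈ 2.903 × (0.4204 + 0.1767) ≈ 2.903 × 0.5971 ≈ 1.733 mcg/mL.

1.7 mcg/mL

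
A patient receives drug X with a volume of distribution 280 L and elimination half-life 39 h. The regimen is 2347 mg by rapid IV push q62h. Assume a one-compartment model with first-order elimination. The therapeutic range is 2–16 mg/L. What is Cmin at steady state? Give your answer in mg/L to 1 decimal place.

τ/t½ = 62/39 ≈ 1.5897, so fraction remaining f = (1/2)^(62/39) ≈ 0.3322.
At steady state, accumulation factor R = 1/(1 − e^(−kτ)) ≈ 1.4975.
Single-dose peak C₀ = D/Vd = 2347/280 ≈ 8.382 mg/L.
Cmax,ss = C₀/(1 − f) ≈ 8.382/0.6678 ≈ 12.552 mg/L.
Steady-state trough Cmin,ss = Cmax,ss·f ≈ 12.552 × 0.3322 ≈ 4.170 mg/L.
Trough 4.2 mg/L vs MEC 2 mg/L: adequate.

4.2 mg/L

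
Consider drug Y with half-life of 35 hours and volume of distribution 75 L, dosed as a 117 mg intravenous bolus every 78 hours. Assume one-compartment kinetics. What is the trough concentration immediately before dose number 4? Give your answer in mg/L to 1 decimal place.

f = (1/2)^(τ/t½) = (1/2)^(78/35) ≈ 0.2134.
C₀ = D/Vd = 117/75 ≈ 1.560 mg/L.
Before the 4th dose, 3 doses have been given. Superposition: Cmin = C₀·(f + f² + … + f^3).
≈ 1.560 × (0.2134 + 0.0455 + 0.0097) ≈ 1.560 × 0.2686 ≈ 0.419 mg/L.

0.4 mg/L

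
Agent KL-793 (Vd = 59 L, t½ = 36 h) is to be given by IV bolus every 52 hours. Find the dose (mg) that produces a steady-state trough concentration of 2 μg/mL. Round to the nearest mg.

τ/t½ = 52/36 ≈ 1.4444, so f = (1/2)^(52/36) ≈ 0.367434.
Cmin,ss = (D/Vd)·f/(1−f), so D = Cmin,ss·Vd·(1−f)/f.
D = 2 × 59 × (1−f)/f ≈ 2 × 59 × 1.72158 ≈ 203.15 mg.

203 mg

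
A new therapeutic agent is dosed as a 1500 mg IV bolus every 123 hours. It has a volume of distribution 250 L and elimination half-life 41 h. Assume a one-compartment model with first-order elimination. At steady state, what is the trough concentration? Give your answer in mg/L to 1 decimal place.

The dosing interval is 3 half-lives, so f = 2^(−3) = 0.125.
At steady state, R = 1/(1 − 0.125) = 8/7.
Single-dose peak C₀ = D/Vd = 1500/250 = 6 mg/L.
Steady-state peak Cmax,ss = C₀·R = 6 × 8/7 ≈ 6.857 mg/L.
Steady-state trough Cmin,ss = Cmax,ss·f ≈ 6.857 × 0.125 ≈ 0.857 mg/L.

0.9 mg/L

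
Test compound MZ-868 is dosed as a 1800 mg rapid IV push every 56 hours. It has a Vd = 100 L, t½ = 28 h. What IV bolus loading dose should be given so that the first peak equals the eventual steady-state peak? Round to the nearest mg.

2400 mg

f = (1/2)^(56/28) ≈ 0.250000; accumulation ratio R = 1/(1−f) ≈ 1.33333.
Loading dose to hit Cmax,ss on first dose: D_load = D_maint·R ≈ 1800 × 1.33333 ≈ 2399.99 mg.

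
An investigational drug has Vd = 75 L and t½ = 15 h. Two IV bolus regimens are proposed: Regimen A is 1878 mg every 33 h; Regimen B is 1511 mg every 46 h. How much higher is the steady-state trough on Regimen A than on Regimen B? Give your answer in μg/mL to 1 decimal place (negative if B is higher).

Regimen A: f = (1/2)^(33/15) ≈ 0.2176; Cmin,ss = (1878/75)·f/(1−f) ≈ 6.964 μg/mL.
Regimen B: f = (1/2)^(46/15) ≈ 0.1194; Cmin,ss = (1511/75)·f/(1−f) ≈ 2.732 μg/mL.
Difference ≈ 6.964 − 2.732 ≈ 4.232 μg/mL.

4.2 μg/mL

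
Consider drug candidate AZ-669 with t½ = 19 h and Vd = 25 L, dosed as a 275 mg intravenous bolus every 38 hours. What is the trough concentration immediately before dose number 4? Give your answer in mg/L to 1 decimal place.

3.6 mg/L

f = (1/2)^(τ/t½) = (1/2)^(38/19) ≈ 0.2500.
C₀ = D/Vd = 275/25 ≈ 11.000 mg/L.
Before the 4th dose, 3 doses have been given. Superposition: Cmin = C₀·(f + f² + … + f^3).
≈ 11.000 × (0.2500 + 0.0625 + 0.0156) ≈ 11.000 × 0.3281 ≈ 3.609 mg/L.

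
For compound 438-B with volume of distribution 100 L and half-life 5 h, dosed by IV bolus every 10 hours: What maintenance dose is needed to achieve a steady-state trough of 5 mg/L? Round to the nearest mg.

1500 mg

τ/t½ = 10/5 ≈ 2, so f = (1/2)^(10/5) ≈ 0.250000.
Cmin,ss = (D/Vd)·f/(1−f), so D = Cmin,ss·Vd·(1−f)/f.
D = 5 × 100 × (1−f)/f ≈ 5 × 100 × 3.00000 ≈ 1500.00 mg.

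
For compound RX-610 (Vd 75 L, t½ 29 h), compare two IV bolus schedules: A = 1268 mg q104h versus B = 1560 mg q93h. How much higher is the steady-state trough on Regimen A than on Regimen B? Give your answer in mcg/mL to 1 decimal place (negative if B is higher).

Regimen A: f = (1/2)^(104/29) ≈ 0.0833; Cmin,ss = (1268/75)·f/(1−f) ≈ 1.536 mcg/mL.
Regimen B: f = (1/2)^(93/29) ≈ 0.1083; Cmin,ss = (1560/75)·f/(1−f) ≈ 2.526 mcg/mL.
Difference ≈ 1.536 − 2.526 ≈ -0.990 mcg/mL.

-1.0 mcg/mL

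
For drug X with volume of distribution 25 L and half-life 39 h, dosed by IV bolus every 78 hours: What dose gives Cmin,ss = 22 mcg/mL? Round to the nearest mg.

1650 mg

τ/t½ = 78/39 ≈ 2, so f = (1/2)^(78/39) ≈ 0.250000.
Cmin,ss = (D/Vd)·f/(1−f), so D = Cmin,ss·Vd·(1−f)/f.
D = 22 × 25 × (1−f)/f ≈ 22 × 25 × 3.00000 ≈ 1650.00 mg.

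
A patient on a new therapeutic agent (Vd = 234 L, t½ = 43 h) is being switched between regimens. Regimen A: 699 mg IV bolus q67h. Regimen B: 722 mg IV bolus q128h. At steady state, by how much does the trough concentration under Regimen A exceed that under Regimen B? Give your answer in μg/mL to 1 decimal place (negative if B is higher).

Regimen A: f = (1/2)^(67/43) ≈ 0.3396; Cmin,ss = (699/234)·f/(1−f) ≈ 1.536 μg/mL.
Regimen B: f = (1/2)^(128/43) ≈ 0.1270; Cmin,ss = (722/234)·f/(1−f) ≈ 0.449 μg/mL.
Difference ≈ 1.536 − 0.449 ≈ 1.087 μg/mL.

1.1 μg/mL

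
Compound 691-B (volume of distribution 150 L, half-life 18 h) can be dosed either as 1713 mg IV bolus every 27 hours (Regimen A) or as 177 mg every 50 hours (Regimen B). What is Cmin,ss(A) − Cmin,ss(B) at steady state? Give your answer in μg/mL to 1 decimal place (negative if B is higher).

6.0 μg/mL

Regimen A: f = (1/2)^(27/18) ≈ 0.3536; Cmin,ss = (1713/150)·f/(1−f) ≈ 6.247 μg/mL.
Regimen B: f = (1/2)^(50/18) ≈ 0.1458; Cmin,ss = (177/150)·f/(1−f) ≈ 0.201 μg/mL.
Difference ≈ 6.247 − 0.201 ≈ 6.046 μg/mL.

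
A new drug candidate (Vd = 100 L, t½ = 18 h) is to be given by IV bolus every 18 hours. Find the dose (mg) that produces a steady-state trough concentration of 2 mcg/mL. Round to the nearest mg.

200 mg

τ/t½ = 18/18 ≈ 1, so f = (1/2)^(18/18) ≈ 0.500000.
Cmin,ss = (D/Vd)·f/(1−f), so D = Cmin,ss·Vd·(1−f)/f.
D = 2 × 100 × (1−f)/f ≈ 2 × 100 × 1.00000 ≈ 200.00 mg.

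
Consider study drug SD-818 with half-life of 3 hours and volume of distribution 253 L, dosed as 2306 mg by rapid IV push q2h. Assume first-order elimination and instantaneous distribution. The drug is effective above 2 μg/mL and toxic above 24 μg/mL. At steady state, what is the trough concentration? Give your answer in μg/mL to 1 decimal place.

τ/t½ = 2/3 ≈ 0.66667, so fraction remaining f = (1/2)^(2/3) ≈ 0.6300.
Each bolus raises the concentration by D/Vd = 2306/253 ≈ 9.115 μg/mL.
Steady-state trough Cmin,ss = C₀·f/(1−f) ≈ 9.115 × 0.6300/0.3700 ≈ 15.520 μg/mL.
Trough 15.5 μg/mL vs MEC 2 μg/mL: adequate.

15.5 μg/mL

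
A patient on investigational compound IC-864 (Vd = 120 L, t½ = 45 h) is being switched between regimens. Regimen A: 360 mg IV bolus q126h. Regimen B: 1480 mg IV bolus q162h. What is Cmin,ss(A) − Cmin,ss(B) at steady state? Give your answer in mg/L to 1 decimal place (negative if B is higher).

-0.6 mg/L

Regimen A: f = (1/2)^(126/45) ≈ 0.1436; Cmin,ss = (360/120)·f/(1−f) ≈ 0.503 mg/L.
Regimen B: f = (1/2)^(162/45) ≈ 0.0825; Cmin,ss = (1480/120)·f/(1−f) ≈ 1.109 mg/L.
Difference ≈ 0.503 − 1.109 ≈ -0.606 mg/L.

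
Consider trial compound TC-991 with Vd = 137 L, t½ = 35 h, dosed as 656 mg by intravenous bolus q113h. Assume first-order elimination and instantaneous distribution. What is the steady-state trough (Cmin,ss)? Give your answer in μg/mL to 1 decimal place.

k = ln2/t½ = ln2/35 ≈ 0.019804 h⁻¹; fraction remaining f = e^(−kτ) = e^(−0.019804×113) ≈ 0.1067.
At steady state, accumulation factor R = 1/(1 − e^(−kτ)) ≈ 1.1194.
Each bolus raises the concentration by D/Vd = 656/137 ≈ 4.788 μg/mL.
Cmax,ss = C₀/(1 − f) ≈ 4.788/0.8933 ≈ 5.360 μg/mL.
Steady-state trough Cmin,ss = Cmax,ss·f ≈ 5.360 × 0.1067 ≈ 0.572 μg/mL.

0.6 μg/mL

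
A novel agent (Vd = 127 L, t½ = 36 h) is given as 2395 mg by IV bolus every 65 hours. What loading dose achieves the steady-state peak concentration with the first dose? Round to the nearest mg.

3355 mg

f = (1/2)^(65/36) ≈ 0.286071; accumulation ratio R = 1/(1−f) ≈ 1.40070.
Loading dose to hit Cmax,ss on first dose: D_load = D_maint·R ≈ 2395 × 1.40070 ≈ 3354.68 mg.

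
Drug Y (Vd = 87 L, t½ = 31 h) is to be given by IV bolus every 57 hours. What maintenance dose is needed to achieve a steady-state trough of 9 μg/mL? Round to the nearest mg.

τ/t½ = 57/31 ≈ 1.8387, so f = (1/2)^(57/31) ≈ 0.279572.
Cmin,ss = (D/Vd)·f/(1−f), so D = Cmin,ss·Vd·(1−f)/f.
D = 9 × 87 × (1−f)/f ≈ 9 × 87 × 2.57690 ≈ 2017.71 mg.

2018 mg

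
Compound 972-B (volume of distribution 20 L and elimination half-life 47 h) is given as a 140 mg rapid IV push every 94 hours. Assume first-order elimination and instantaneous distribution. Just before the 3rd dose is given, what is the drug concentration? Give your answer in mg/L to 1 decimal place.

2.2 mg/L

f = (1/2)^(τ/t½) = (1/2)^(94/47) ≈ 0.2500.
C₀ = D/Vd = 140/20 ≈ 7.000 mg/L.
Before the 3rd dose, 2 doses have been given. Superposition: Cmin = C₀·(f + f²).
≈ 7.000 × (0.2500 + 0.0625) ≈ 7.000 × 0.3125 ≈ 2.188 mg/L.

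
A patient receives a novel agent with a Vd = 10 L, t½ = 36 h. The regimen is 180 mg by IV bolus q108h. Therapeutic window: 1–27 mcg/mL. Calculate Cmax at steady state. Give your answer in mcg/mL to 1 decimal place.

The dosing interval is 3 half-lives, so f = 2^(−3) = 0.125.
Accumulation ratio R = 1/(1 − f) = 1/0.875 = 8/7.
Single-dose peak C₀ = D/Vd = 180/10 = 18 mcg/mL.
Steady-state peak Cmax,ss = C₀·R = 18 × 8/7 ≈ 20.571 mcg/mL.
Peak 20.6 mcg/mL vs MTC 27 mcg/mL: below toxic threshold.

20.6 mcg/mL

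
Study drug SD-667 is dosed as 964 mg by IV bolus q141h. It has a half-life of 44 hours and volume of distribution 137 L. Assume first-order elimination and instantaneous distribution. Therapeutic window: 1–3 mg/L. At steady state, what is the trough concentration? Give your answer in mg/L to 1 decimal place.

Over one 141-h interval, 141/44 ≈ 3.2045 half-lives elapse, leaving f ≈ 0.1085 of each dose.
At steady state, accumulation factor R = 1/(1 − e^(−kτ)) ≈ 1.1217.
Single-dose peak C₀ = D/Vd = 964/137 ≈ 7.036 mg/L.
Cmax,ss = C₀/(1 − f) ≈ 7.036/0.8915 ≈ 7.892 mg/L.
Steady-state trough Cmin,ss = Cmax,ss·f ≈ 7.892 × 0.1085 ≈ 0.856 mg/L.
Trough 0.9 mg/L vs MEC 1 mg/L: subtherapeutic.

0.9 mg/L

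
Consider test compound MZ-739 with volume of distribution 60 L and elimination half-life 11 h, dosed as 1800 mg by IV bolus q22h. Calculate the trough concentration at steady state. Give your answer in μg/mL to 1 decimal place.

10.0 μg/mL

The dosing interval is 2 half-lives, so f = 2^(−2) = 0.25.
At steady state, R = 1/(1 − 0.25) = 4/3.
Single-dose peak C₀ = D/Vd = 1800/60 = 30 μg/mL.
Steady-state peak Cmax,ss = C₀·R = 30 × 4/3 ≈ 40.000 μg/mL.
Steady-state trough Cmin,ss = Cmax,ss·f ≈ 40.000 × 0.25 ≈ 10.000 μg/mL.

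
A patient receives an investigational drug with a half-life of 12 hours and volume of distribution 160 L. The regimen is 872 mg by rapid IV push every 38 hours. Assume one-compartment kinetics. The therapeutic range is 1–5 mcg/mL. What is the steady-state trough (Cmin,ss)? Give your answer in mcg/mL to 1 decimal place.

0.7 mcg/mL

τ/t½ = 38/12 ≈ 3.1667, so fraction remaining f = (1/2)^(38/12) ≈ 0.1114.
Each bolus raises the concentration by D/Vd = 872/160 ≈ 5.450 mcg/mL.
Steady-state trough Cmin,ss = C₀·f/(1−f) ≈ 5.450 × 0.1114/0.8886 ≈ 0.683 mcg/mL.
Trough 0.7 mcg/mL vs MEC 1 mcg/mL: subtherapeutic.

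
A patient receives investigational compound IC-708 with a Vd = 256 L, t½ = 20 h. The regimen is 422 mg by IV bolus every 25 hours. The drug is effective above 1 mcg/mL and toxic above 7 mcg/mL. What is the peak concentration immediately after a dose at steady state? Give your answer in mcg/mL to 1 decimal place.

2.8 mcg/mL

Over one 25-h interval, 25/20 ≈ 1.25 half-lives elapse, leaving f ≈ 0.4204 of each dose.
At steady state, accumulation factor R = 1/(1 − e^(−kτ)) ≈ 1.7253.
Single-dose peak C₀ = D/Vd = 422/256 ≈ 1.648 mcg/mL.
Steady-state peak Cmax,ss = C₀·R ≈ 1.648 × 1.7253 ≈ 2.843 mcg/mL.
Peak 2.8 mcg/mL vs MTC 7 mcg/mL: below toxic threshold.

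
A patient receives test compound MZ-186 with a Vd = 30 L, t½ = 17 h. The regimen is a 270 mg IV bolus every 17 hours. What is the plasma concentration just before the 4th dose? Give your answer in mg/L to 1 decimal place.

7.9 mg/L

f = (1/2)^(τ/t½) = (1/2)^(17/17) ≈ 0.5000.
C₀ = D/Vd = 270/30 ≈ 9.000 mg/L.
Before the 4th dose, 3 doses have been given. Superposition: Cmin = C₀·(f + f² + … + f^3).
≈ 9.000 × (0.5000 + 0.2500 + 0.1250) ≈ 9.000 × 0.8750 ≈ 7.875 mg/L.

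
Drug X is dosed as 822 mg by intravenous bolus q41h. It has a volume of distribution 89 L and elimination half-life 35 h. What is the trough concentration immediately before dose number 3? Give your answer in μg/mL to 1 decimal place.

5.9 μg/mL

f = (1/2)^(τ/t½) = (1/2)^(41/35) ≈ 0.4440.
C₀ = D/Vd = 822/89 ≈ 9.236 μg/mL.
Before the 3rd dose, 2 doses have been given. Superposition: Cmin = C₀·(f + f²).
≈ 9.236 × (0.4440 + 0.1971) ≈ 9.236 × 0.6411 ≈ 5.921 μg/mL.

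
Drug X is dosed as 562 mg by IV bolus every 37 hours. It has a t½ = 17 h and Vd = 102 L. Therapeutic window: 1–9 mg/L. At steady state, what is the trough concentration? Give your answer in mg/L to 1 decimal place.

Over one 37-h interval, 37/17 ≈ 2.1765 half-lives elapse, leaving f ≈ 0.2212 of each dose.
At steady state, accumulation factor R = 1/(1 − e^(−kτ)) ≈ 1.2840.
Each bolus raises the concentration by D/Vd = 562/102 ≈ 5.510 mg/L.
Cmax,ss = C₀/(1 − f) ≈ 5.510/0.7788 ≈ 7.075 mg/L.
One interval later, Cmin,ss = Cmax,ss·e^(−kτ) ≈ 7.075 × 0.2212 ≈ 1.565 mg/L.
Trough 1.6 mg/L vs MEC 1 mg/L: adequate.

1.6 mg/L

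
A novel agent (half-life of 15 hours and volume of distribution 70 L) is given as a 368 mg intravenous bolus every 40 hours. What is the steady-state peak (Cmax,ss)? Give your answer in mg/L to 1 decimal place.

6.2 mg/L

Over one 40-h interval, 40/15 ≈ 2.6667 half-lives elapse, leaving f ≈ 0.1575 of each dose.
Accumulation ratio R = 1/(1 − f) ≈ 1/0.8425 ≈ 1.1869.
Each bolus raises the concentration by D/Vd = 368/70 ≈ 5.257 mg/L.
Steady-state peak Cmax,ss = C₀·R ≈ 5.257 × 1.1869 ≈ 6.240 mg/L.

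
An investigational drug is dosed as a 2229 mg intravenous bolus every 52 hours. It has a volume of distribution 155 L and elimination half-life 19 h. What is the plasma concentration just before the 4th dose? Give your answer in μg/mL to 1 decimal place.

2.5 μg/mL

f = (1/2)^(τ/t½) = (1/2)^(52/19) ≈ 0.1500.
C₀ = D/Vd = 2229/155 ≈ 14.381 μg/mL.
Before the 4th dose, 3 doses have been given. Superposition: Cmin = C₀·(f + f² + … + f^3).
≈ 14.381 × (0.1500 + 0.0225 + 0.0034) ≈ 14.381 × 0.1759 ≈ 2.530 μg/mL.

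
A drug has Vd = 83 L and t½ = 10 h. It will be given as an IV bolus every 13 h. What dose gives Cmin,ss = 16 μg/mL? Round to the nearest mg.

τ/t½ = 13/10 ≈ 1.3, so f = (1/2)^(13/10) ≈ 0.406126.
Cmin,ss = (D/Vd)·f/(1−f), so D = Cmin,ss·Vd·(1−f)/f.
D = 16 × 83 × (1−f)/f ≈ 16 × 83 × 1.46229 ≈ 1941.92 mg.

1942 mg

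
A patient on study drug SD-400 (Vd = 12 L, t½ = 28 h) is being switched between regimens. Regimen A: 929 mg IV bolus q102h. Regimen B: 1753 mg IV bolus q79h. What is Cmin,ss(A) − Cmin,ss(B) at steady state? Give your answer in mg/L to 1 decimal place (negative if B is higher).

-17.3 mg/L

Regimen A: f = (1/2)^(102/28) ≈ 0.0801; Cmin,ss = (929/12)·f/(1−f) ≈ 6.741 mg/L.
Regimen B: f = (1/2)^(79/28) ≈ 0.1415; Cmin,ss = (1753/12)·f/(1−f) ≈ 24.078 mg/L.
Difference ≈ 6.741 − 24.078 ≈ -17.337 mg/L.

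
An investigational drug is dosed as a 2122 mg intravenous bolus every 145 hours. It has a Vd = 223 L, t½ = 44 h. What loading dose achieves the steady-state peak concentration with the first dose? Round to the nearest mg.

2363 mg

f = (1/2)^(145/44) ≈ 0.101852; accumulation ratio R = 1/(1−f) ≈ 1.11340.
Loading dose to hit Cmax,ss on first dose: D_load = D_maint·R ≈ 2122 × 1.11340 ≈ 2362.63 mg.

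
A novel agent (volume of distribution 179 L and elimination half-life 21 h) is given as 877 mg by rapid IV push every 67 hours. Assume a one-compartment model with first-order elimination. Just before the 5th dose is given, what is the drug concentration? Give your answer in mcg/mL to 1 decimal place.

f = (1/2)^(τ/t½) = (1/2)^(67/21) ≈ 0.1095.
C₀ = D/Vd = 877/179 ≈ 4.899 mcg/mL.
Before the 5th dose, 4 doses have been given. Superposition: Cmin = C₀·(f + f² + … + f^4).
≈ 4.899 × (0.1095 + 0.0120 + 0.0013 + 0.0001) ≈ 4.899 × 0.1229 ≈ 0.602 mcg/mL.

0.6 mcg/mL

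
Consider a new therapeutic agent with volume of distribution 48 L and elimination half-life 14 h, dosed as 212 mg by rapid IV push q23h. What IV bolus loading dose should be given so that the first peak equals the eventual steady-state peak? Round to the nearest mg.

f = (1/2)^(23/14) ≈ 0.320222; accumulation ratio R = 1/(1−f) ≈ 1.47107.
Loading dose to hit Cmax,ss on first dose: D_load = D_maint·R ≈ 212 × 1.47107 ≈ 311.87 mg.

312 mg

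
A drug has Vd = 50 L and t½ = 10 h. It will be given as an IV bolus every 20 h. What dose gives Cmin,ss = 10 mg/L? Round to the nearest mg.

τ/t½ = 20/10 ≈ 2, so f = (1/2)^(20/10) ≈ 0.250000.
Cmin,ss = (D/Vd)·f/(1−f), so D = Cmin,ss·Vd·(1−f)/f.
D = 10 × 50 × (1−f)/f ≈ 10 × 50 × 3.00000 ≈ 1500.00 mg.

1500 mg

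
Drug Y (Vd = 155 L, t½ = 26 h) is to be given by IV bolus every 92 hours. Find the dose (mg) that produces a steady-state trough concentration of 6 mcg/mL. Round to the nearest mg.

τ/t½ = 92/26 ≈ 3.5385, so f = (1/2)^(92/26) ≈ 0.086063.
Cmin,ss = (D/Vd)·f/(1−f), so D = Cmin,ss·Vd·(1−f)/f.
D = 6 × 155 × (1−f)/f ≈ 6 × 155 × 10.61940 ≈ 9876.04 mg.

9876 mg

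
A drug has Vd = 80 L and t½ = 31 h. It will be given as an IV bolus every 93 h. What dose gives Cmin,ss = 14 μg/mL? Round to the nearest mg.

7840 mg

τ/t½ = 93/31 ≈ 3, so f = (1/2)^(93/31) ≈ 0.125000.
Cmin,ss = (D/Vd)·f/(1−f), so D = Cmin,ss·Vd·(1−f)/f.
D = 14 × 80 × (1−f)/f ≈ 14 × 80 × 7.00000 ≈ 7840.00 mg.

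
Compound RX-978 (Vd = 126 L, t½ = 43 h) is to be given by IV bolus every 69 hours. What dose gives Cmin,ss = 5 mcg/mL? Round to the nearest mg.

1286 mg

τ/t½ = 69/43 ≈ 1.6047, so f = (1/2)^(69/43) ≈ 0.328815.
Cmin,ss = (D/Vd)·f/(1−f), so D = Cmin,ss·Vd·(1−f)/f.
D = 5 × 126 × (1−f)/f ≈ 5 × 126 × 2.04122 ≈ 1285.97 mg.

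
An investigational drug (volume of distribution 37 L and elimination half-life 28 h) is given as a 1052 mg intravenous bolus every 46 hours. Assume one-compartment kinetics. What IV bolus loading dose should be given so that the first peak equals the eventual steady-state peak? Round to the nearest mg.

f = (1/2)^(46/28) ≈ 0.320222; accumulation ratio R = 1/(1−f) ≈ 1.47107.
Loading dose to hit Cmax,ss on first dose: D_load = D_maint·R ≈ 1052 × 1.47107 ≈ 1547.57 mg.

1548 mg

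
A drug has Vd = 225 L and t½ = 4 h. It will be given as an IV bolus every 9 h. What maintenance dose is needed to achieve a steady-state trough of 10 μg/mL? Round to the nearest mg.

τ/t½ = 9/4 ≈ 2.25, so f = (1/2)^(9/4) ≈ 0.210224.
Cmin,ss = (D/Vd)·f/(1−f), so D = Cmin,ss·Vd·(1−f)/f.
D = 10 × 225 × (1−f)/f ≈ 10 × 225 × 3.75683 ≈ 8452.87 mg.

8453 mg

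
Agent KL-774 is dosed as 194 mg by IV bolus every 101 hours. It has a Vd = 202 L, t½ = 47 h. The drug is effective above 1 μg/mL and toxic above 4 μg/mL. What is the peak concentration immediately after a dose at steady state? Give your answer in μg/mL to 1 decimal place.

1.2 μg/mL

τ/t½ = 101/47 ≈ 2.1489, so fraction remaining f = (1/2)^(101/47) ≈ 0.2255.
At steady state, accumulation factor R = 1/(1 − e^(−kτ)) ≈ 1.2912.
Single-dose peak C₀ = D/Vd = 194/202 ≈ 0.960 μg/mL.
Steady-state peak Cmax,ss = C₀·R ≈ 0.960 × 1.2912 ≈ 1.240 μg/mL.
Peak 1.2 μg/mL vs MTC 4 μg/mL: below toxic threshold.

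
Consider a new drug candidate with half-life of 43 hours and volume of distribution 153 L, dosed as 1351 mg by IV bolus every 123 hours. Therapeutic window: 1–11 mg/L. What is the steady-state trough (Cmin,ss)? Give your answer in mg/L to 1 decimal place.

k = ln2/t½ = ln2/43 ≈ 0.016120 h⁻¹; fraction remaining f = e^(−kτ) = e^(−0.016120×123) ≈ 0.1377.
At steady state, accumulation factor R = 1/(1 − e^(−kτ)) ≈ 1.1597.
Each bolus raises the concentration by D/Vd = 1351/153 ≈ 8.830 mg/L.
Steady-state peak Cmax,ss = C₀·R ≈ 8.830 × 1.1597 ≈ 10.240 mg/L.
One interval later, Cmin,ss = Cmax,ss·e^(−kτ) ≈ 10.240 × 0.1377 ≈ 1.410 mg/L.
Trough 1.4 mg/L vs MEC 1 mg/L: adequate.

1.4 mg/L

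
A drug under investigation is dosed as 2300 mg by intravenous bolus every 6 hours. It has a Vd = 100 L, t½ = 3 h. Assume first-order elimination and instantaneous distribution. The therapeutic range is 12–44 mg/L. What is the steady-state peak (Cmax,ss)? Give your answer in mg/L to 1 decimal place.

30.7 mg/L

τ = 6 h = 2 half-lives, so f = (1/2)^2 = 0.25.
Accumulation ratio R = 1/(1 − f) = 1/0.75 = 4/3.
Single-dose peak C₀ = D/Vd = 2300/100 = 23 mg/L.
Steady-state peak Cmax,ss = C₀·R = 23 × 4/3 ≈ 30.667 mg/L.
Peak 30.7 mg/L vs MTC 44 mg/L: below toxic threshold.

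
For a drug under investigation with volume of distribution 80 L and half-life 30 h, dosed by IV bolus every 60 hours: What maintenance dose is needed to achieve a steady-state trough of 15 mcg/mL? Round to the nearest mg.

3600 mg

τ/t½ = 60/30 ≈ 2, so f = (1/2)^(60/30) ≈ 0.250000.
Cmin,ss = (D/Vd)·f/(1−f), so D = Cmin,ss·Vd·(1−f)/f.
D = 15 × 80 × (1−f)/f ≈ 15 × 80 × 3.00000 ≈ 3600.00 mg.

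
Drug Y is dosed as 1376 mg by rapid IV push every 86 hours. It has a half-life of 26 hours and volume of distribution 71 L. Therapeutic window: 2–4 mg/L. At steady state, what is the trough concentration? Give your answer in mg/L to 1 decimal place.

2.2 mg/L

Over one 86-h interval, 86/26 ≈ 3.3077 half-lives elapse, leaving f ≈ 0.1010 of each dose.
Accumulation ratio R = 1/(1 − f) ≈ 1/0.8990 ≈ 1.1123.
Each bolus raises the concentration by D/Vd = 1376/71 ≈ 19.380 mg/L.
Steady-state peak Cmax,ss = C₀·R ≈ 19.380 × 1.1123 ≈ 21.556 mg/L.
Steady-state trough Cmin,ss = Cmax,ss·f ≈ 21.556 × 0.1010 ≈ 2.177 mg/L.
Trough 2.2 mg/L vs MEC 2 mg/L: adequate.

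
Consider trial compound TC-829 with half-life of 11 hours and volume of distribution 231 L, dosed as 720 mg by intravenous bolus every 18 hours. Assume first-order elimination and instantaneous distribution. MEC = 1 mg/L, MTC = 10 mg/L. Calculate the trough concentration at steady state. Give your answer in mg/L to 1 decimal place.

1.5 mg/L

τ/t½ = 18/11 ≈ 1.6364, so fraction remaining f = (1/2)^(18/11) ≈ 0.3217.
Each bolus raises the concentration by D/Vd = 720/231 ≈ 3.117 mg/L.
Steady-state trough Cmin,ss = C₀·f/(1−f) ≈ 3.117 × 0.3217/0.6783 ≈ 1.478 mg/L.
Trough 1.5 mg/L vs MEC 1 mg/L: adequate.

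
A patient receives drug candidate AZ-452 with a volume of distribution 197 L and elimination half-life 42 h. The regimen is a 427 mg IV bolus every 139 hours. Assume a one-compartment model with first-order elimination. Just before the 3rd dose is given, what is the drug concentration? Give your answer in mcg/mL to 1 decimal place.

f = (1/2)^(τ/t½) = (1/2)^(139/42) ≈ 0.1009.
C₀ = D/Vd = 427/197 ≈ 2.168 mcg/mL.
Before the 3rd dose, 2 doses have been given. Superposition: Cmin = C₀·(f + f²).
≈ 2.168 × (0.1009 + 0.0102) ≈ 2.168 × 0.1111 ≈ 0.241 mcg/mL.

0.2 mcg/mL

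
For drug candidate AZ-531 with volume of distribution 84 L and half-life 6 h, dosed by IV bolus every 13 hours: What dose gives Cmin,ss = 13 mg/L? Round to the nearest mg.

τ/t½ = 13/6 ≈ 2.1667, so f = (1/2)^(13/6) ≈ 0.222725.
Cmin,ss = (D/Vd)·f/(1−f), so D = Cmin,ss·Vd·(1−f)/f.
D = 13 × 84 × (1−f)/f ≈ 13 × 84 × 3.48984 ≈ 3810.91 mg.

3811 mg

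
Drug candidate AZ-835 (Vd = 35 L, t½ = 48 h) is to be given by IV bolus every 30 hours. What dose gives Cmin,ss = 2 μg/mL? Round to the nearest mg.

38 mg

τ/t½ = 30/48 ≈ 0.625, so f = (1/2)^(30/48) ≈ 0.648420.
Cmin,ss = (D/Vd)·f/(1−f), so D = Cmin,ss·Vd·(1−f)/f.
D = 2 × 35 × (1−f)/f ≈ 2 × 35 × 0.54221 ≈ 37.95 mg.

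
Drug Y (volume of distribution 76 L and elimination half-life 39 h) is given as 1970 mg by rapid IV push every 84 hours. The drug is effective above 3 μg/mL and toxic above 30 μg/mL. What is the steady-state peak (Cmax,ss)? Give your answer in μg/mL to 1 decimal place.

τ/t½ = 84/39 ≈ 2.1538, so fraction remaining f = (1/2)^(84/39) ≈ 0.2247.
Accumulation ratio R = 1/(1 − f) ≈ 1/0.7753 ≈ 1.2898.
Single-dose peak C₀ = D/Vd = 1970/76 ≈ 25.921 μg/mL.
Cmax,ss = C₀/(1 − f) ≈ 25.921/0.7753 ≈ 33.434 μg/mL.
Peak 33.4 μg/mL vs MTC 30 μg/mL: exceeds toxic threshold.

33.4 μg/mL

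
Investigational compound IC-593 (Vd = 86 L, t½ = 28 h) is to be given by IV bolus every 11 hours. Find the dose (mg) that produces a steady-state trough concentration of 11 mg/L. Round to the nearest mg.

296 mg

τ/t½ = 11/28 ≈ 0.39286, so f = (1/2)^(11/28) ≈ 0.761620.
Cmin,ss = (D/Vd)·f/(1−f), so D = Cmin,ss·Vd·(1−f)/f.
D = 11 × 86 × (1−f)/f ≈ 11 × 86 × 0.31299 ≈ 296.09 mg.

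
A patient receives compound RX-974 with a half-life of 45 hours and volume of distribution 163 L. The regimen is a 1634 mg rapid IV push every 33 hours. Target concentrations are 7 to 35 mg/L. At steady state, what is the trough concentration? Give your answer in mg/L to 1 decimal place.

15.1 mg/L

Over one 33-h interval, 33/45 ≈ 0.73333 half-lives elapse, leaving f ≈ 0.6015 of each dose.
At steady state, accumulation factor R = 1/(1 − e^(−kτ)) ≈ 2.5094.
Each bolus raises the concentration by D/Vd = 1634/163 ≈ 10.025 mg/L.
Cmax,ss = C₀/(1 − f) ≈ 10.025/0.3985 ≈ 25.157 mg/L.
One interval later, Cmin,ss = Cmax,ss·e^(−kτ) ≈ 25.157 × 0.6015 ≈ 15.132 mg/L.
Trough 15.1 mg/L vs MEC 7 mg/L: adequate.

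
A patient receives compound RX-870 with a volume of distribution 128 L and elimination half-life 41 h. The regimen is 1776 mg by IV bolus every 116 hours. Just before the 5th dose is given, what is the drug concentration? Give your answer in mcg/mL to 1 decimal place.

2.3 mcg/mL

f = (1/2)^(τ/t½) = (1/2)^(116/41) ≈ 0.1407.
C₀ = D/Vd = 1776/128 ≈ 13.875 mcg/mL.
Before the 5th dose, 4 doses have been given. Superposition: Cmin = C₀·(f + f² + … + f^4).
≈ 13.875 × (0.1407 + 0.0198 + 0.0028 + 0.0004) ≈ 13.875 × 0.1637 ≈ 2.271 mcg/mL.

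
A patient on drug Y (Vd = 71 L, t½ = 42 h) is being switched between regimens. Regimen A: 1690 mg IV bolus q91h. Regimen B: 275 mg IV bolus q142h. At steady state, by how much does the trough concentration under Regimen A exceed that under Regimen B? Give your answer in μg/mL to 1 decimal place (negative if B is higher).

Regimen A: f = (1/2)^(91/42) ≈ 0.2227; Cmin,ss = (1690/71)·f/(1−f) ≈ 6.820 μg/mL.
Regimen B: f = (1/2)^(142/42) ≈ 0.0960; Cmin,ss = (275/71)·f/(1−f) ≈ 0.411 μg/mL.
Difference ≈ 6.820 − 0.411 ≈ 6.409 μg/mL.

6.4 μg/mL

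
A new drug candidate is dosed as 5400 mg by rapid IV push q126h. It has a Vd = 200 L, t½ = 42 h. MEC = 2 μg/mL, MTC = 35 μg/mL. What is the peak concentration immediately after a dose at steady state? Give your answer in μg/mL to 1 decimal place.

τ = 126 h = 3 half-lives, so f = (1/2)^3 = 0.125.
Accumulation ratio R = 1/(1 − f) = 1/0.875 = 8/7.
Single-dose peak C₀ = D/Vd = 5400/200 = 27 μg/mL.
Steady-state peak Cmax,ss = C₀·R = 27 × 8/7 ≈ 30.857 μg/mL.
Peak 30.9 μg/mL vs MTC 35 μg/mL: below toxic threshold.

30.9 μg/mL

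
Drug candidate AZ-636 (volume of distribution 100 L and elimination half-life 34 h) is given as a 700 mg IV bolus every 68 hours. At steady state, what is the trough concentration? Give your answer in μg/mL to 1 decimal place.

τ = 68 h = 2 half-lives, so f = (1/2)^2 = 0.25.
Accumulation ratio R = 1/(1 − f) = 1/0.75 = 4/3.
Single-dose peak C₀ = D/Vd = 700/100 = 7 μg/mL.
Steady-state peak Cmax,ss = C₀·R = 7 × 4/3 ≈ 9.333 μg/mL.
Steady-state trough Cmin,ss = Cmax,ss·f ≈ 9.333 × 0.25 ≈ 2.333 μg/mL.

2.3 μg/mL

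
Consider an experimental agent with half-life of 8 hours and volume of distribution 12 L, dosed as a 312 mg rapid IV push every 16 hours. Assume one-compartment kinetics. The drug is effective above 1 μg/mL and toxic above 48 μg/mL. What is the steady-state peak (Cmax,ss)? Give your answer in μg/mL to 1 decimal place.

τ = 16 h = 2 half-lives, so f = (1/2)^2 = 0.25.
Accumulation ratio R = 1/(1 − f) = 1/0.75 = 4/3.
Single-dose peak C₀ = D/Vd = 312/12 = 26 μg/mL.
Steady-state peak Cmax,ss = C₀·R = 26 × 4/3 ≈ 34.667 μg/mL.
Peak 34.7 μg/mL vs MTC 48 μg/mL: below toxic threshold.

34.7 μg/mL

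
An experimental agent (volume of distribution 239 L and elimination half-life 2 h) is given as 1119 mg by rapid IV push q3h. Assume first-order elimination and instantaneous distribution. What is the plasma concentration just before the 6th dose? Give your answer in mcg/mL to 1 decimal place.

f = (1/2)^(τ/t½) = (1/2)^(3/2) ≈ 0.3536.
C₀ = D/Vd = 1119/239 ≈ 4.682 mcg/mL.
Before the 6th dose, 5 doses have been given. Superposition: Cmin = C₀·(f + f² + … + f^5).
≈ 4.682 × (0.3536 + 0.1250 + 0.0442 + 0.0156 + 0.0055) ≈ 4.682 × 0.5439 ≈ 2.547 mcg/mL.

2.5 mcg/mL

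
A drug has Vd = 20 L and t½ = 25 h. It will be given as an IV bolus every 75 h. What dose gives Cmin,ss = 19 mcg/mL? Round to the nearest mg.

2660 mg

τ/t½ = 75/25 ≈ 3, so f = (1/2)^(75/25) ≈ 0.125000.
Cmin,ss = (D/Vd)·f/(1−f), so D = Cmin,ss·Vd·(1−f)/f.
D = 19 × 20 × (1−f)/f ≈ 19 × 20 × 7.00000 ≈ 2660.00 mg.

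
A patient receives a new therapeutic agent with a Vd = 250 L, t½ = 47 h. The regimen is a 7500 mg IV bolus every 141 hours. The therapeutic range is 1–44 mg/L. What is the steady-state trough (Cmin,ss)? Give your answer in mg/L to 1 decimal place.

4.3 mg/L

The dosing interval is 3 half-lives, so f = 2^(−3) = 0.125.
Accumulation ratio R = 1/(1 − f) = 1/0.875 = 8/7.
Single-dose peak C₀ = D/Vd = 7500/250 = 30 mg/L.
Steady-state peak Cmax,ss = C₀·R = 30 × 8/7 ≈ 34.286 mg/L.
Steady-state trough Cmin,ss = Cmax,ss·f ≈ 34.286 × 0.125 ≈ 4.286 mg/L.
Trough 4.3 mg/L vs MEC 1 mg/L: adequate.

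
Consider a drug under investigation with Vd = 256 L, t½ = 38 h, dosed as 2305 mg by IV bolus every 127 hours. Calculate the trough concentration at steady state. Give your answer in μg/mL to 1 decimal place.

1.0 μg/mL

Over one 127-h interval, 127/38 ≈ 3.3421 half-lives elapse, leaving f ≈ 0.0986 of each dose.
Single-dose peak C₀ = D/Vd = 2305/256 ≈ 9.004 μg/mL.
Steady-state trough Cmin,ss = C₀·f/(1−f) ≈ 9.004 × 0.0986/0.9014 ≈ 0.985 μg/mL.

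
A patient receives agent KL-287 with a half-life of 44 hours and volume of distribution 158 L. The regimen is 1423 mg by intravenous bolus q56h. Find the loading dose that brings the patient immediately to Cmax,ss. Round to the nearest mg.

2428 mg

f = (1/2)^(56/44) ≈ 0.413877; accumulation ratio R = 1/(1−f) ≈ 1.70613.
Loading dose to hit Cmax,ss on first dose: D_load = D_maint·R ≈ 1423 × 1.70613 ≈ 2427.82 mg.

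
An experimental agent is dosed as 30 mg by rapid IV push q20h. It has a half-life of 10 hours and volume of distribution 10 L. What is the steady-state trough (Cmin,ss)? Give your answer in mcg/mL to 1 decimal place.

τ = 20 h = 2 half-lives, so f = (1/2)^2 = 0.25.
At steady state, R = 1/(1 − 0.25) = 4/3.
Single-dose peak C₀ = D/Vd = 30/10 = 3 mcg/mL.
Steady-state peak Cmax,ss = C₀·R = 3 × 4/3 ≈ 4.000 mcg/mL.
Steady-state trough Cmin,ss = Cmax,ss·f ≈ 4.000 × 0.25 ≈ 1.000 mcg/mL.

1.0 mcg/mL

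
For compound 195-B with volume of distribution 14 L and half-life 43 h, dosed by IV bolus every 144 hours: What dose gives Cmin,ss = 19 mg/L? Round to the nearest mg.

2444 mg

τ/t½ = 144/43 ≈ 3.3488, so f = (1/2)^(144/43) ≈ 0.098152.
Cmin,ss = (D/Vd)·f/(1−f), so D = Cmin,ss·Vd·(1−f)/f.
D = 19 × 14 × (1−f)/f ≈ 19 × 14 × 9.18828 ≈ 2444.08 mg.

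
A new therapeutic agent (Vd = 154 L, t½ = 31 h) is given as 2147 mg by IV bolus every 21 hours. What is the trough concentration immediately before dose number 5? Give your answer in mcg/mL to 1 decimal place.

19.7 mcg/mL

f = (1/2)^(τ/t½) = (1/2)^(21/31) ≈ 0.6253.
C₀ = D/Vd = 2147/154 ≈ 13.942 mcg/mL.
Before the 5th dose, 4 doses have been given. Superposition: Cmin = C₀·(f + f² + … + f^4).
≈ 13.942 × (0.6253 + 0.3910 + 0.2445 + 0.1529) ≈ 13.942 × 1.4137 ≈ 19.710 mcg/mL.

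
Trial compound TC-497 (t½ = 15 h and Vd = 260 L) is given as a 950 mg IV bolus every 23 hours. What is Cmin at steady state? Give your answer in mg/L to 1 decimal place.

1.9 mg/L

k = ln2/t½ = ln2/15 ≈ 0.046210 h⁻¹; fraction remaining f = e^(−kτ) = e^(−0.046210×23) ≈ 0.3455.
Accumulation ratio R = 1/(1 − f) ≈ 1/0.6545 ≈ 1.5279.
Each bolus raises the concentration by D/Vd = 950/260 ≈ 3.654 mg/L.
Steady-state peak Cmax,ss = C₀·R ≈ 3.654 × 1.5279 ≈ 5.583 mg/L.
Steady-state trough Cmin,ss = Cmax,ss·f ≈ 5.583 × 0.3455 ≈ 1.929 mg/L.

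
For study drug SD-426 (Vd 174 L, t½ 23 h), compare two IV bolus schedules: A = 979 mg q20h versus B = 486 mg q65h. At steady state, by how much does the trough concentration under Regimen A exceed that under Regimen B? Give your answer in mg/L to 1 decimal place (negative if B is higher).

6.3 mg/L

Regimen A: f = (1/2)^(20/23) ≈ 0.5473; Cmin,ss = (979/174)·f/(1−f) ≈ 6.802 mg/L.
Regimen B: f = (1/2)^(65/23) ≈ 0.1410; Cmin,ss = (486/174)·f/(1−f) ≈ 0.458 mg/L.
Difference ≈ 6.802 − 0.458 ≈ 6.344 mg/L.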